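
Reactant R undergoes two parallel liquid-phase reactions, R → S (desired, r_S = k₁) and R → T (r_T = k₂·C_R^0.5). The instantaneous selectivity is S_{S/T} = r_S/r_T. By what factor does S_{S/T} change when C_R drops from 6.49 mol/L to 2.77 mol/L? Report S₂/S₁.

1.53

S_{S/T} = (k₁/k₂)·C_R^-0.5, so S₂/S₁ = (C_{R,2}/C_{R,1})^-0.5.
= (2.77/6.49)^(-0.5) = (0.4268)^(-0.5) = 1.53.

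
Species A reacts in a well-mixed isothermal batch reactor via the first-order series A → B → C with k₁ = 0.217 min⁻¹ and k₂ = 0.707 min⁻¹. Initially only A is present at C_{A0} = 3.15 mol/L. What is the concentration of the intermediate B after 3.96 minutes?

0.506 mol/L

Solving the coupled first-order balances gives C_B(t) = [k₁/(k₂−k₁)]·C_{A0}·(e^(−k₁t) − e^(−k₂t)).
e^(−k₁t) = e^(−0.217×3.96) = e^(−0.8593) = 0.4234; e^(−k₂t) = e^(−2.800) = 0.06083.
C_B = 0.217×3.15/(0.707−0.217) × (0.4234−0.06083) = 1.395×0.3626 = 0.5059 mol/L.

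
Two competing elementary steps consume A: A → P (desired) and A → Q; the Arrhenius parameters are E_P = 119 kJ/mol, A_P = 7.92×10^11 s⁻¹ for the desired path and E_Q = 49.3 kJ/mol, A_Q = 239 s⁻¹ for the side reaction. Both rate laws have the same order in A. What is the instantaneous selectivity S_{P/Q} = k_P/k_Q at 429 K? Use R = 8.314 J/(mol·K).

k_P/k_Q = (A_P/A_Q)·exp[−(E_P−E_Q)/(RT)] = (A_P/A_Q)·exp[(E_Q−E_P)/(RT)].
(E_Q−E_P)/(RT) = (49.3−119)×10³/(8.314×429) = -69700/3567 = -19.54.
k_P/k_Q = (7.92×10^11/239)·exp(-19.54) = 3.314×10^9 × 3.259×10^-9 = 10.8.
Since E_P > E_Q, raising the temperature improves selectivity toward P.

10.8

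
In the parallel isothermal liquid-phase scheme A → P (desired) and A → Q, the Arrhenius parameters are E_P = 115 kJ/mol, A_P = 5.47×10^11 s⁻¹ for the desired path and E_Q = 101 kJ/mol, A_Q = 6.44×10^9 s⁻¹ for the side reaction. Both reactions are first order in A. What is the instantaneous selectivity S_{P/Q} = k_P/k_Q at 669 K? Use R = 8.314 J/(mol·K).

6.85

k_P/k_Q = (A_P/A_Q)·exp[−(E_P−E_Q)/(RT)] = (A_P/A_Q)·exp[(E_Q−E_P)/(RT)].
(E_Q−E_P)/(RT) = (101−115)×10³/(8.314×669) = -14000/5562 = -2.517.
k_P/k_Q = (5.47×10^11/6.44×10^9)·exp(-2.517) = 84.94 × 0.08070 = 6.85.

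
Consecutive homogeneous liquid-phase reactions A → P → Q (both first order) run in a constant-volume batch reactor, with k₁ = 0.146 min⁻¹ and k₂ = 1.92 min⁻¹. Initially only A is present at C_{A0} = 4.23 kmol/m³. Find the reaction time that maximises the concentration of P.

For first-order series the maximum of C_P occurs at t_opt = ln(k₂/k₁)/(k₂−k₁).
= ln(1.92/0.146)/(1.92−0.146) = ln(13.15)/1.774 = 2.576/1.774 = 1.45 min.

1.45 min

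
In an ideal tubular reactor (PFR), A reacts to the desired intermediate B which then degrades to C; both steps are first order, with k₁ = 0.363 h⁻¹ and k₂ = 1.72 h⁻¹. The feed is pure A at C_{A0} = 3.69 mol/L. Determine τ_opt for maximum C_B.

1.15 h

For first-order series the maximum of C_B occurs at τ_opt = ln(k₂/k₁)/(k₂−k₁).
= ln(1.72/0.363)/(1.72−0.363) = ln(4.738)/1.357 = 1.556/1.357 = 1.15 h.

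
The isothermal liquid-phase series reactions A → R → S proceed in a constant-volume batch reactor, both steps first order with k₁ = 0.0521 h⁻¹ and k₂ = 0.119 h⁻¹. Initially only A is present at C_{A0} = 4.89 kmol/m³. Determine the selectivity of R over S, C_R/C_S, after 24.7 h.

Solving the coupled first-order balances gives C_R(t) = [k₁/(k₂−k₁)]·C_{A0}·(e^(−k₁t) − e^(−k₂t)).
e^(−k₁t) = e^(−0.0521×24.7) = e^(−1.287) = 0.2761; e^(−k₂t) = e^(−2.939) = 0.05290.
C_R = 0.0521×4.89/(0.119−0.0521) × (0.2761−0.05290) = 3.808×0.2232 = 0.8501 kmol/m³.
C_A = C_{A0}e^(−k₁t) = 1.350 kmol/m³, so C_S = C_{A0}−C_A−C_R = 2.690 kmol/m³; C_R/C_S = 0.316.

0.316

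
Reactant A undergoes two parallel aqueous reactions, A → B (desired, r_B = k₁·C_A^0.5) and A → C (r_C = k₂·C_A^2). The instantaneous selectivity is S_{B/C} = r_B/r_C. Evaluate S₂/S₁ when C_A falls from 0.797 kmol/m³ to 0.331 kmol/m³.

3.74

S_{B/C} = (k₁/k₂)·C_A^-1.5, so S₂/S₁ = (C_{A,2}/C_{A,1})^-1.5.
= (0.331/0.797)^(-1.5) = (0.4153)^(-1.5) = 3.74.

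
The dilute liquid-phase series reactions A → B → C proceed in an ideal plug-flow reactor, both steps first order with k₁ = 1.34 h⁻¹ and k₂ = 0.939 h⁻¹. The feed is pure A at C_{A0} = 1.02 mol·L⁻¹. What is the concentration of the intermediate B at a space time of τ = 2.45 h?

The intermediate concentration in a first-order A→B→C sequence is C_B = k₁C_{A0}(e^(−k₁τ) − e^(−k₂τ))/(k₂−k₁).
e^(−k₁τ) = e^(−1.34×2.45) = e^(−3.283) = 0.03752; e^(−k₂τ) = e^(−2.301) = 0.1002.
C_B = 1.34×1.02/(0.939−1.34) × (0.03752−0.1002) = (-3.408)×(-0.06269) = 0.2137 mol·L⁻¹.

0.214 mol·L⁻¹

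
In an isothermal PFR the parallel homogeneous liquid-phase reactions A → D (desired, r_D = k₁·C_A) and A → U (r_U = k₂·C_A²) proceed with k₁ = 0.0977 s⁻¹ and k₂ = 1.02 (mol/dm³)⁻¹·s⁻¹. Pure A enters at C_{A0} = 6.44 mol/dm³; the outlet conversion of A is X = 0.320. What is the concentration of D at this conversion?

0.0363 mol/dm³

C_A = C_{A0}(1−X) = 4.379 mol/dm³.
Along a PFR/batch, dC_D/dC_A = −r_D/(r_D+r_U) = −k₁/(k₁+k₂·C_A).
Integrating from C_{A0} to C_A: C_D = (0.0977/1.02)·ln[(0.0977+1.02·6.44)/(0.0977+1.02·4.38)] = 0.09578·ln(6.667/4.564) = 0.03628 mol/dm³.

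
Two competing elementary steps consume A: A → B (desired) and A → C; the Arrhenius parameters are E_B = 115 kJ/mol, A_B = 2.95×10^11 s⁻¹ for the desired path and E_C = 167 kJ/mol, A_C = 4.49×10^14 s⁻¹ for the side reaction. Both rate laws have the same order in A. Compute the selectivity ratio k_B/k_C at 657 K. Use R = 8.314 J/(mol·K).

Since both paths have the same order in A, the concentration cancels and S_{B/C} = k_B/k_C = (A_B/A_C)·exp[(E_C−E_B)/(RT)].
(E_C−E_B)/(RT) = (167−115)×10³/(8.314×657) = 52000/5462 = 9.520.
k_B/k_C = (2.95×10^11/4.49×10^14)·exp(9.520) = 6.570×10^-4 × 13627 = 8.95.

8.95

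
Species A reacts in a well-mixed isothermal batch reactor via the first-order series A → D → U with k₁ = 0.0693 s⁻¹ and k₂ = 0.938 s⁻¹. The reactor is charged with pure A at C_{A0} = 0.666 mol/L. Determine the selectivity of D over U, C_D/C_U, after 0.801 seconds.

For first-order series with pure A initially, C_D(t) = k₁C_{A0}/(k₂−k₁)·(e^(−k₁t) − e^(−k₂t)).
e^(−k₁t) = e^(−0.0693×0.801) = e^(−0.05551) = 0.9460; e^(−k₂t) = e^(−0.7513) = 0.4717.
C_D = 0.0693×0.666/(0.938−0.0693) × (0.9460−0.4717) = 0.05313×0.4743 = 0.02520 mol/L.
C_A = C_{A0}e^(−k₁t) = 0.6300 mol/L, so C_U = C_{A0}−C_A−C_D = 0.01076 mol/L; C_D/C_U = 2.34.

2.34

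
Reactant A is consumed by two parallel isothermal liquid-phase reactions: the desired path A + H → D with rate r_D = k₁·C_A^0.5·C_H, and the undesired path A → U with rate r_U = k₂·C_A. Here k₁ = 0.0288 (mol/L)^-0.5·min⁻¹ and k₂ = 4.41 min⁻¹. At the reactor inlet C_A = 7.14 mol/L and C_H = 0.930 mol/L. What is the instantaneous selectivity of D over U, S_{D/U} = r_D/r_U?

S_{D/U} = r_D/r_U = (k₁·C_A^0.5·C_H)/(k₂·C_A) = (k₁/k₂)·C_A^-0.5·C_H.
= (0.0288×7.140^0.5×0.9300) / (4.41×7.140) = 0.07157/31.49 = 0.00227.
The undesired path is higher order in A, so low C_A (CSTR or dilute feed) favours D.

0.00227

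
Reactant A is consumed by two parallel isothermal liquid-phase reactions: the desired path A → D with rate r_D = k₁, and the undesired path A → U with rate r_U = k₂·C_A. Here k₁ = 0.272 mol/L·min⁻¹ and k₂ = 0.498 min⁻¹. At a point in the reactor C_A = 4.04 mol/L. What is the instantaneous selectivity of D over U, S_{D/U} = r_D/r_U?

0.135

S_{D/U} = r_D/r_U = (k₁)/(k₂·C_A) = (k₁/k₂)·C_A⁻¹.
= (0.272) / (0.498×4.040) = 0.2720/2.012 = 0.135.
The undesired path is higher order in A, so low C_A (CSTR or dilute feed) favours D.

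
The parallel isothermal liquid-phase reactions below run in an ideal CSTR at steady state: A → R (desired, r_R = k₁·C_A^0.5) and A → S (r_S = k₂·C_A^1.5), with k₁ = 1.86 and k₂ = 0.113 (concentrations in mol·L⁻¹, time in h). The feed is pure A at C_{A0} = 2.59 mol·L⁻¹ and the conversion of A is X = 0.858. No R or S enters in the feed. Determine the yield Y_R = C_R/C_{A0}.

0.839

Exit C_A = C_{A0}(1−X) = 2.59×0.142 = 0.3678 mol·L⁻¹.
In a CSTR the entire volume is at exit conditions, so r_R = 1.86×0.3678^0.5 = 1.128 and r_S = 0.113×0.3678^1.5 = 0.02520.
Fraction of consumed A going to R: r_R/(r_R+r_S) = 0.9781.
C_R = 0.9781·C_{A0}·X = 0.9781×2.59×0.858 = 2.17 mol·L⁻¹; Y_R = C_R/C_{A0} = 0.839.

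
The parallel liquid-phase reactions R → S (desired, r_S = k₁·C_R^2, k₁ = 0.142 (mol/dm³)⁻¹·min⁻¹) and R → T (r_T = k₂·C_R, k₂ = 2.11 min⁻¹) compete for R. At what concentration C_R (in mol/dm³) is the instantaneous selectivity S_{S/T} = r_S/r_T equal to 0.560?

8.32 mol/dm³

S_{S/T} = (k₁/k₂)·C_R ⇒ C_R = S·k₂/k₁.
= 0.560×2.11/0.142 = 8.32 mol/dm³.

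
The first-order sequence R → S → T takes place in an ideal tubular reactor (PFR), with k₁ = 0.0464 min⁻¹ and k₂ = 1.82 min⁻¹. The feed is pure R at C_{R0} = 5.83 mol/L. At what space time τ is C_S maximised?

Setting dC_S/dτ = 0 gives τ_opt = ln(k₂/k₁)/(k₂−k₁).
= ln(1.82/0.0464)/(1.82−0.0464) = ln(39.22)/1.774 = 3.669/1.774 = 2.07 min.

2.07 min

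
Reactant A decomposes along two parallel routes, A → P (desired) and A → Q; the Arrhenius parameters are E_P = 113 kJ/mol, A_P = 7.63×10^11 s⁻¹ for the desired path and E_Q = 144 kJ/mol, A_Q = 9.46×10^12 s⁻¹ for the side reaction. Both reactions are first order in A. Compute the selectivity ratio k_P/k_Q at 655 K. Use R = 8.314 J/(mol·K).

k_P/k_Q = (A_P/A_Q)·exp[−(E_P−E_Q)/(RT)] = (A_P/A_Q)·exp[(E_Q−E_P)/(RT)].
(E_Q−E_P)/(RT) = (144−113)×10³/(8.314×655) = 31000/5446 = 5.693.
k_P/k_Q = (7.63×10^11/9.46×10^12)·exp(5.693) = 0.08066 × 296.7 = 23.9.
Since E_P < E_Q, lowering the temperature improves selectivity toward P.

23.9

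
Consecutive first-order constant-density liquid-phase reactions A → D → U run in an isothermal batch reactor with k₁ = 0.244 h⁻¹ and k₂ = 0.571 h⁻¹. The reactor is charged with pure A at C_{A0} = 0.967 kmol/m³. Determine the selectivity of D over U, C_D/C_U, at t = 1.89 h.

For first-order series with pure A initially, C_D(t) = k₁C_{A0}/(k₂−k₁)·(e^(−k₁t) − e^(−k₂t)).
e^(−k₁t) = e^(−0.244×1.89) = e^(−0.4612) = 0.6306; e^(−k₂t) = e^(−1.079) = 0.3399.
C_D = 0.244×0.967/(0.571−0.244) × (0.6306−0.3399) = 0.7216×0.2907 = 0.2097 kmol/m³.
C_A = C_{A0}e^(−k₁t) = 0.6097 kmol/m³, so C_U = C_{A0}−C_A−C_D = 0.1475 kmol/m³; C_D/C_U = 1.42.

1.42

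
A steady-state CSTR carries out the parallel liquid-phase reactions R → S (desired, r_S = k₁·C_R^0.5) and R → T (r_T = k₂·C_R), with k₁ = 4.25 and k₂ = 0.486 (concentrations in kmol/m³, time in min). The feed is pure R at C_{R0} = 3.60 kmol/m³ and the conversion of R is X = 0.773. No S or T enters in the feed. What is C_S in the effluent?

Exit C_R = C_{R0}(1−X) = 3.60×0.227 = 0.8172 kmol/m³.
In a CSTR the entire volume is at exit conditions, so r_S = 4.25×0.8172^0.5 = 3.842 and r_T = 0.486×0.8172 = 0.3972.
Fraction of consumed R going to S: r_S/(r_S+r_T) = 0.9063.
C_S = 0.9063·C_{R0}·X = 0.9063×3.60×0.773 = 2.52 kmol/m³.

2.52 kmol/m³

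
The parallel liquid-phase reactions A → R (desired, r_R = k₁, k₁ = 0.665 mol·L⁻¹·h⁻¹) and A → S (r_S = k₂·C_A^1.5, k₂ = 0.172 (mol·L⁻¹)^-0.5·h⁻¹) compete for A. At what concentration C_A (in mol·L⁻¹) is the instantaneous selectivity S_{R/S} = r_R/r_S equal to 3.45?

S_{R/S} = (k₁/k₂)·C_A^-1.5 ⇒ C_A = (S·k₂/k₁)^(1/(-1.5)).
= (3.45×0.172/0.665)^(-0.6667) = (0.8923)^(-0.6667) = 1.08 mol·L⁻¹.

1.08 mol·L⁻¹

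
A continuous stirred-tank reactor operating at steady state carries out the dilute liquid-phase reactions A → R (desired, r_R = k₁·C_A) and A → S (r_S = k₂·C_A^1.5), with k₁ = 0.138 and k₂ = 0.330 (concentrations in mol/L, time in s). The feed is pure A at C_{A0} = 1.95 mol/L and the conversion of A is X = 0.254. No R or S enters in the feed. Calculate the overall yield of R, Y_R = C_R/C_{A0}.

Exit C_A = C_{A0}(1−X) = 1.95×0.746 = 1.455 mol/L.
In a CSTR the entire volume is at exit conditions, so r_R = 0.138×1.455 = 0.2007 and r_S = 0.330×1.455^1.5 = 0.5790.
Fraction of consumed A going to R: r_R/(r_R+r_S) = 0.2575.
C_R = 0.2575·C_{A0}·X = 0.2575×1.95×0.254 = 0.128 mol/L; Y_R = C_R/C_{A0} = 0.0654.

0.0654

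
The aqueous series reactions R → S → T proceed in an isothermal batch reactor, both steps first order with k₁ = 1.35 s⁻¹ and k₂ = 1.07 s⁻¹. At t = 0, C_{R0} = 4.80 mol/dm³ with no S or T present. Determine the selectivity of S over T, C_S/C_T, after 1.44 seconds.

0.667

Solving the coupled first-order balances gives C_S(t) = [k₁/(k₂−k₁)]·C_{R0}·(e^(−k₁t) − e^(−k₂t)).
e^(−k₁t) = e^(−1.35×1.44) = e^(−1.944) = 0.1431; e^(−k₂t) = e^(−1.541) = 0.2142.
C_S = 1.35×4.80/(1.07−1.35) × (0.1431−0.2142) = (-23.14)×(-0.07108) = 1.645 mol/dm³.
C_R = C_{R0}e^(−k₁t) = 0.6870 mol/dm³, so C_T = C_{R0}−C_R−C_S = 2.468 mol/dm³; C_S/C_T = 0.667.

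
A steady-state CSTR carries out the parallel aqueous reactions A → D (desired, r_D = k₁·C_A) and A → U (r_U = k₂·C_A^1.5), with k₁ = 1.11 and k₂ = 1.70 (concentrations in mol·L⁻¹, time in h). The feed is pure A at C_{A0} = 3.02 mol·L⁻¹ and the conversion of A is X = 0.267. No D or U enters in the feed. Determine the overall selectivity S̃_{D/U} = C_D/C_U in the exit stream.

Exit C_A = C_{A0}(1−X) = 3.02×0.733 = 2.214 mol·L⁻¹.
Rates in a CSTR are evaluated at the outlet concentration: r_D = 1.11×2.214 = 2.457, r_U = 1.70×2.214^1.5 = 5.599.
Overall selectivity = C_D/C_U = r_Dτ/(r_Uτ) = r_D/r_U = 0.439.

0.439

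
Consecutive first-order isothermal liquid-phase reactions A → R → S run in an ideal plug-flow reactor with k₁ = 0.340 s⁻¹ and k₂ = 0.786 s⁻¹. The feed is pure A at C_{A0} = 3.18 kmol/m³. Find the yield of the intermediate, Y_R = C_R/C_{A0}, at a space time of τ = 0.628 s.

0.150

For first-order series with pure A initially, C_R(τ) = k₁C_{A0}/(k₂−k₁)·(e^(−k₁τ) − e^(−k₂τ)).
e^(−k₁τ) = e^(−0.340×0.628) = e^(−0.2135) = 0.8077; e^(−k₂τ) = e^(−0.4936) = 0.6104.
C_R = 0.340×3.18/(0.786−0.340) × (0.8077−0.6104) = 2.424×0.1973 = 0.4783 kmol/m³.
Y_R = C_R/C_{A0} = 0.4783/3.18 = 0.150.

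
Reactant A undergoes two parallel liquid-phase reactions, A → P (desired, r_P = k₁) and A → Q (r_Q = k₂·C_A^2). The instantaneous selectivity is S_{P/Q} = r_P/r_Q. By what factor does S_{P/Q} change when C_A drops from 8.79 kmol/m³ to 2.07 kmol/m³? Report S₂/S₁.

18.0

S_{P/Q} = (k₁/k₂)·C_A^-2, so S₂/S₁ = (C_{A,2}/C_{A,1})^-2.
= (2.07/8.79)^(-2) = (0.2355)^(-2) = 18.0.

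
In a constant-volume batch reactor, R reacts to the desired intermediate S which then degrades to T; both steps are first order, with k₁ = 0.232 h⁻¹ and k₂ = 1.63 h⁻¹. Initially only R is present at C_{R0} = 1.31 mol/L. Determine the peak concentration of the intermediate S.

For a first-order series the maximum intermediate yield is C_{S,max}/C_{R0} = (k₁/k₂)^[k₂/(k₂−k₁)].
= (0.232/1.63)^(1.63/(1.63−0.232)) = (0.1423)^(1.166) = 0.1030.
C_{S,max} = 0.1030×1.31 = 0.135 mol/L.

0.135 mol/L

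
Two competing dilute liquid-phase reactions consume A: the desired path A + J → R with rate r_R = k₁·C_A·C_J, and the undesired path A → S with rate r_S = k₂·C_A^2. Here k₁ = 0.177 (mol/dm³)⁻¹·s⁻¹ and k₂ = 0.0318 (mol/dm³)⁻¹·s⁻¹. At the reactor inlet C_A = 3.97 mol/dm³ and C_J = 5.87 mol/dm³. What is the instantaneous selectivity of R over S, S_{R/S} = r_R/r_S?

S_{R/S} = r_R/r_S = (k₁·C_A·C_J)/(k₂·C_A^2) = (k₁/k₂)·C_A⁻¹·C_J.
= (0.177×3.970×5.870) / (0.0318×3.970^2) = 4.125/0.5012 = 8.23.

8.23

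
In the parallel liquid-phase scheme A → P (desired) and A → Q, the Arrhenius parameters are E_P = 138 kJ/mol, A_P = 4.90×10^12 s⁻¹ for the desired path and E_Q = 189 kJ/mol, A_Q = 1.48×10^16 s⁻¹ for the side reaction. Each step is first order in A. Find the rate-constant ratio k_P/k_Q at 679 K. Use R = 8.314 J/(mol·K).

k_P/k_Q = (A_P/A_Q)·exp[−(E_P−E_Q)/(RT)] = (A_P/A_Q)·exp[(E_Q−E_P)/(RT)].
(E_Q−E_P)/(RT) = (189−138)×10³/(8.314×679) = 51000/5645 = 9.034.
k_P/k_Q = (4.90×10^12/1.48×10^16)·exp(9.034) = 3.311×10^-4 × 8385 = 2.78.
Since E_P < E_Q, lowering the temperature improves selectivity toward P.

2.78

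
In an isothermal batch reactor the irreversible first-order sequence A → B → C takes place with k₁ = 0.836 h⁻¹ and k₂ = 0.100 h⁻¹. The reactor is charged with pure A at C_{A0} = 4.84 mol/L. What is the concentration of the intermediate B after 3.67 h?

3.55 mol/L

For first-order series with pure A initially, C_B(t) = k₁C_{A0}/(k₂−k₁)·(e^(−k₁t) − e^(−k₂t)).
e^(−k₁t) = e^(−0.836×3.67) = e^(−3.068) = 0.04651; e^(−k₂t) = e^(−0.3670) = 0.6928.
C_B = 0.836×4.84/(0.100−0.836) × (0.04651−0.6928) = (-5.498)×(-0.6463) = 3.553 mol/L.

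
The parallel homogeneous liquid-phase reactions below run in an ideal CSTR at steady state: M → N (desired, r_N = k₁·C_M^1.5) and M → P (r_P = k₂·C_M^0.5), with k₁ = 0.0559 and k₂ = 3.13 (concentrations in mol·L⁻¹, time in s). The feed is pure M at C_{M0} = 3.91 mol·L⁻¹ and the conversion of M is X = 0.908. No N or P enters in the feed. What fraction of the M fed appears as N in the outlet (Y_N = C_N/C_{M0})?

0.00580

Exit C_M = C_{M0}(1−X) = 3.91×0.0920 = 0.3597 mol·L⁻¹.
A CSTR operates uniformly at the exit composition, giving r_N = 0.01206 and r_P = 1.877 (each k·C_M^n at C_M = 0.3597).
Fraction of consumed M going to N: r_N/(r_N+r_P) = 0.006383.
C_N = 0.006383·C_{M0}·X = 0.006383×3.91×0.908 = 0.0227 mol·L⁻¹; Y_N = C_N/C_{M0} = 0.00580.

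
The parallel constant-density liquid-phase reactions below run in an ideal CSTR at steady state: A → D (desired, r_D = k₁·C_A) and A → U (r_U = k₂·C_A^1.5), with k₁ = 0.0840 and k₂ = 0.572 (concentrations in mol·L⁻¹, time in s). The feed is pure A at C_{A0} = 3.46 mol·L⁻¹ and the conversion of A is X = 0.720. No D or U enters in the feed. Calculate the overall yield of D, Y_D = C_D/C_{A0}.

Exit C_A = C_{A0}(1−X) = 3.46×0.280 = 0.9688 mol·L⁻¹.
Rates in a CSTR are evaluated at the outlet concentration: r_D = 0.0840×0.9688 = 0.08138, r_U = 0.572×0.9688^1.5 = 0.5454.
Fraction of consumed A going to D: r_D/(r_D+r_U) = 0.1298.
C_D = 0.1298·C_{A0}·X = 0.1298×3.46×0.720 = 0.323 mol·L⁻¹; Y_D = C_D/C_{A0} = 0.0935.

0.0935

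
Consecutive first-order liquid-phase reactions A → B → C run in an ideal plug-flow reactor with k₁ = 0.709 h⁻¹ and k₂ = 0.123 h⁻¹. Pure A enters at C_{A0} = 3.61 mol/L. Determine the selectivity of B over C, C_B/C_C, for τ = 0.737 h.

The intermediate concentration in a first-order A→B→C sequence is C_B = k₁C_{A0}(e^(−k₁τ) − e^(−k₂τ))/(k₂−k₁).
e^(−k₁τ) = e^(−0.709×0.737) = e^(−0.5225) = 0.5930; e^(−k₂τ) = e^(−0.09065) = 0.9133.
C_B = 0.709×3.61/(0.123−0.709) × (0.5930−0.9133) = (-4.368)×(-0.3203) = 1.399 mol/L.
C_A = C_{A0}e^(−k₁τ) = 2.141 mol/L, so C_C = C_{A0}−C_A−C_B = 0.07014 mol/L; C_B/C_C = 19.9.

19.9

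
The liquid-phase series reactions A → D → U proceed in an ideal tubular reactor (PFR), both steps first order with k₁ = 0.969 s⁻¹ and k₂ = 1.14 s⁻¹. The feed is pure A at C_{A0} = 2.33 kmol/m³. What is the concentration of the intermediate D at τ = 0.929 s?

For first-order series with pure A initially, C_D(τ) = k₁C_{A0}/(k₂−k₁)·(e^(−k₁τ) − e^(−k₂τ)).
e^(−k₁τ) = e^(−0.969×0.929) = e^(−0.9002) = 0.4065; e^(−k₂τ) = e^(−1.059) = 0.3468.
C_D = 0.969×2.33/(1.14−0.969) × (0.4065−0.3468) = 13.20×0.05971 = 0.7883 kmol/m³.

0.788 kmol/m³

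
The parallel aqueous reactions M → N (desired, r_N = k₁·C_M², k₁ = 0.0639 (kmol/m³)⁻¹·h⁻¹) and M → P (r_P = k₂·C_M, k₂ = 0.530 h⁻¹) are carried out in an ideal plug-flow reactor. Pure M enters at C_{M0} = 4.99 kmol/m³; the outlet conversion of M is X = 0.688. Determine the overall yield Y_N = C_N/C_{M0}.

0.191

C_M = C_{M0}(1−X) = 1.557 kmol/m³.
Along a PFR/batch, dC_P/dC_M = −r_P/(r_N+r_P) = −k₂/(k₂+k₁·C_M).
Integrating from C_{M0} to C_M: C_P = (0.530/0.0639)·ln[(0.530+0.0639·4.99)/(0.530+0.0639·1.56)] = 8.294·ln(0.8489/0.6295) = 2.480 kmol/m³.
Then C_N = (C_{M0}−C_M) − C_P = 3.433 − 2.480 = 0.9532 kmol/m³.
Y_N = C_N/C_{M0} = 0.9532/4.99 = 0.191.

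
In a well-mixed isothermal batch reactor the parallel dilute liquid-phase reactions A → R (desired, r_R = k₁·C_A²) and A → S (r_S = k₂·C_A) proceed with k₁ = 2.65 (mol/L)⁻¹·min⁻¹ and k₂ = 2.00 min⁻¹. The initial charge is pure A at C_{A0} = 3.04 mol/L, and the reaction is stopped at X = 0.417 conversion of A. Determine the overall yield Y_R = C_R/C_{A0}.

0.316

C_A = C_{A0}(1−X) = 1.772 mol/L.
Along a PFR/batch, dC_S/dC_A = −r_S/(r_R+r_S) = −k₂/(k₂+k₁·C_A).
Integrating from C_{A0} to C_A: C_S = (2.00/2.65)·ln[(2.00+2.65·3.04)/(2.00+2.65·1.77)] = 0.7547·ln(10.06/6.697) = 0.3068 mol/L.
Then C_R = (C_{A0}−C_A) − C_S = 1.268 − 0.3068 = 0.9608 mol/L.
Y_R = C_R/C_{A0} = 0.9608/3.04 = 0.316.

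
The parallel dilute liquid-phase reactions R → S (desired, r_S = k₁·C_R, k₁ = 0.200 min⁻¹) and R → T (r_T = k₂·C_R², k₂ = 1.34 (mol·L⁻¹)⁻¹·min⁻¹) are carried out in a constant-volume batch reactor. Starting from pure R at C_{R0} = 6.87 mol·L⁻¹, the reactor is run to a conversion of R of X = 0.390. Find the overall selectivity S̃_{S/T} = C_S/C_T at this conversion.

0.0275

C_R = C_{R0}(1−X) = 4.191 mol·L⁻¹.
Along a PFR/batch, dC_S/dC_R = −r_S/(r_S+r_T) = −k₁/(k₁+k₂·C_R).
Integrating from C_{R0} to C_R: C_S = (0.200/1.34)·ln[(0.200+1.34·6.87)/(0.200+1.34·4.19)] = 0.1493·ln(9.406/5.816) = 0.07176 mol·L⁻¹.
C_T = (C_{R0}−C_R)−C_S = 2.608 mol·L⁻¹; S̃_{S/T} = 0.07176/2.608 = 0.0275.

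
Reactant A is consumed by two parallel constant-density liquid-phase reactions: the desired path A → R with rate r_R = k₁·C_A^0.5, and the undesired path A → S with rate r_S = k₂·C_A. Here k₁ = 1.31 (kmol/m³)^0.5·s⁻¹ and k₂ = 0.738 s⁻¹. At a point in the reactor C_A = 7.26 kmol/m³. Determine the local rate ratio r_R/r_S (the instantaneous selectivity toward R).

S_{R/S} = r_R/r_S = (k₁·C_A^0.5)/(k₂·C_A) = (k₁/k₂)·C_A^-0.5.
= (1.31×7.260^0.5) / (0.738×7.260) = 3.530/5.358 = 0.659.

0.659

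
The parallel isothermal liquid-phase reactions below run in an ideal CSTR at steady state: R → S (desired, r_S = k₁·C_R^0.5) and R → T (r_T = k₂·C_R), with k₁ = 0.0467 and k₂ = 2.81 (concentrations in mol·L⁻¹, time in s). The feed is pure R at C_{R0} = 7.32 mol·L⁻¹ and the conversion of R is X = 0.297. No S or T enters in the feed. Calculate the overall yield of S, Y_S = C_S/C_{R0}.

Exit C_R = C_{R0}(1−X) = 7.32×0.703 = 5.146 mol·L⁻¹.
A CSTR operates uniformly at the exit composition, giving r_S = 0.1059 and r_T = 14.46 (each k·C_R^n at C_R = 5.146).
Fraction of consumed R going to S: r_S/(r_S+r_T) = 0.007273.
C_S = 0.007273·C_{R0}·X = 0.007273×7.32×0.297 = 0.0158 mol·L⁻¹; Y_S = C_S/C_{R0} = 0.00216.

0.00216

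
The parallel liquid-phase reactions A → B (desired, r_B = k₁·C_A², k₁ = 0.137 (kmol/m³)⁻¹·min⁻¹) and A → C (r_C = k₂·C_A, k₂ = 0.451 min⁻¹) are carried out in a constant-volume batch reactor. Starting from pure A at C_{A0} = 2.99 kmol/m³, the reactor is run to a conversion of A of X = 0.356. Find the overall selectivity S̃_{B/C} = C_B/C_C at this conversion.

0.742

C_A = C_{A0}(1−X) = 1.926 kmol/m³.
Along a PFR/batch, dC_C/dC_A = −r_C/(r_B+r_C) = −k₂/(k₂+k₁·C_A).
Integrating from C_{A0} to C_A: C_C = (0.451/0.137)·ln[(0.451+0.137·2.99)/(0.451+0.137·1.93)] = 3.292·ln(0.8606/0.7148) = 0.6112 kmol/m³.
Then C_B = (C_{A0}−C_A) − C_C = 1.064 − 0.6112 = 0.4533 kmol/m³.
S̃_{B/C} = C_B/C_C = 0.4533/0.6112 = 0.742.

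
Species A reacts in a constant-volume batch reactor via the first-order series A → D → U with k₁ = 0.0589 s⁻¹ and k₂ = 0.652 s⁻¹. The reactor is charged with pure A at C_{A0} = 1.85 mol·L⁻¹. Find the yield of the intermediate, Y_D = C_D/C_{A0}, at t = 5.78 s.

Solving the coupled first-order balances gives C_D(t) = [k₁/(k₂−k₁)]·C_{A0}·(e^(−k₁t) − e^(−k₂t)).
e^(−k₁t) = e^(−0.0589×5.78) = e^(−0.3404) = 0.7115; e^(−k₂t) = e^(−3.769) = 0.02309.
C_D = 0.0589×1.85/(0.652−0.0589) × (0.7115−0.02309) = 0.1837×0.6884 = 0.1265 mol·L⁻¹.
Y_D = C_D/C_{A0} = 0.1265/1.85 = 0.0684.

0.0684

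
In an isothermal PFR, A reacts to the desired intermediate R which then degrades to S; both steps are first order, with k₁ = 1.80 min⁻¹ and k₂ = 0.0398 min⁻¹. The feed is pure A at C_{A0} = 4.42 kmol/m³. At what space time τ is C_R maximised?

The intermediate peaks when r₁ = r₂, i.e. k₁e^(−k₁τ) = k₂e^(−k₂τ), giving τ_opt = ln(k₂/k₁)/(k₂−k₁).
= ln(0.0398/1.80)/(0.0398−1.80) = ln(0.02211)/-1.760 = -3.812/-1.760 = 2.17 min.

2.17 min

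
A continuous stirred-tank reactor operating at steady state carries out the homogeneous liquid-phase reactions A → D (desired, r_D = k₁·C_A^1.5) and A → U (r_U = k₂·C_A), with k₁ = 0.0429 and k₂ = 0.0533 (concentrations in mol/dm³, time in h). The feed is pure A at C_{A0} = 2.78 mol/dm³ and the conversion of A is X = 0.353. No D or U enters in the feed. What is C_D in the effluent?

0.509 mol/dm³

Exit C_A = C_{A0}(1−X) = 2.78×0.647 = 1.799 mol/dm³.
Rates in a CSTR are evaluated at the outlet concentration: r_D = 0.0429×1.799^1.5 = 0.1035, r_U = 0.0533×1.799 = 0.09587.
Fraction of consumed A going to D: r_D/(r_D+r_U) = 0.5191.
C_D = 0.5191·C_{A0}·X = 0.5191×2.78×0.353 = 0.509 mol/dm³.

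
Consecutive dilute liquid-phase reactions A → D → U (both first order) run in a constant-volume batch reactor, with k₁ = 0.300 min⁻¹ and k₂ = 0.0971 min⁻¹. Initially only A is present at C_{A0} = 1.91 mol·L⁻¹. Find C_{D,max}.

1.11 mol·L⁻¹

At the optimum, C_{D,max}/C_{A0} = (k₁/k₂)^[k₂/(k₂−k₁)].
= (0.300/0.0971)^(0.0971/(0.0971−0.300)) = (3.090)^(-0.4786) = 0.5828.
C_{D,max} = 0.5828×1.91 = 1.11 mol·L⁻¹.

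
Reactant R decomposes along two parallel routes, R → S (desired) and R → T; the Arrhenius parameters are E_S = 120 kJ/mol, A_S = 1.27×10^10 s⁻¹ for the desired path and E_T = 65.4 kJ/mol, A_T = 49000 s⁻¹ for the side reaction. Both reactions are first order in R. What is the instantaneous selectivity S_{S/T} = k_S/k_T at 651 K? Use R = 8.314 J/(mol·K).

Since both paths have the same order in R, the concentration cancels and S_{S/T} = k_S/k_T = (A_S/A_T)·exp[(E_T−E_S)/(RT)].
(E_T−E_S)/(RT) = (65.4−120)×10³/(8.314×651) = -54600/5412 = -10.09.
k_S/k_T = (1.27×10^10/49000)·exp(-10.09) = 2.592×10^5 × 4.158×10^-5 = 10.8.

10.8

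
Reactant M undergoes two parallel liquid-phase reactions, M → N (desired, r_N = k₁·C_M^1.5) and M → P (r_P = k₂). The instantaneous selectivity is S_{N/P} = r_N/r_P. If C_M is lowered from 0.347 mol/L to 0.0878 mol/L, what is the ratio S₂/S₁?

0.127

S_{N/P} = (k₁/k₂)·C_M^1.5, so S₂/S₁ = (C_{M,2}/C_{M,1})^1.5.
= (0.0878/0.347)^1.5 = (0.2530)^1.5 = 0.127.
Selectivity toward N falls as C_M falls — high-concentration operation is favoured.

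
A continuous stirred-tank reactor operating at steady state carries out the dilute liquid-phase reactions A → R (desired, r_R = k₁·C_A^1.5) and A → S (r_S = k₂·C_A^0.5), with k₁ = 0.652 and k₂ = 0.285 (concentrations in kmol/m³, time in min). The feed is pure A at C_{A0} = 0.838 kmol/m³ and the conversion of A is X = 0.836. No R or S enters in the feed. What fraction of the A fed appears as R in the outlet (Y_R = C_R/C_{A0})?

Exit C_A = C_{A0}(1−X) = 0.838×0.164 = 0.1374 kmol/m³.
A CSTR operates uniformly at the exit composition, giving r_R = 0.03322 and r_S = 0.1057 (each k·C_A^n at C_A = 0.1374).
Fraction of consumed A going to R: r_R/(r_R+r_S) = 0.2392.
C_R = 0.2392·C_{A0}·X = 0.2392×0.838×0.836 = 0.168 kmol/m³; Y_R = C_R/C_{A0} = 0.200.

0.200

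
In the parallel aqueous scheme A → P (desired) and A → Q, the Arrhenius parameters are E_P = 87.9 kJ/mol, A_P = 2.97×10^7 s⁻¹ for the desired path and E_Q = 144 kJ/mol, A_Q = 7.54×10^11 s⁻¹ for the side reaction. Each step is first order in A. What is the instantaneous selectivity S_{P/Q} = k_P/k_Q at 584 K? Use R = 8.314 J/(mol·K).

4.10

k_P/k_Q = (A_P/A_Q)·exp[−(E_P−E_Q)/(RT)] = (A_P/A_Q)·exp[(E_Q−E_P)/(RT)].
(E_Q−E_P)/(RT) = (144−87.9)×10³/(8.314×584) = 56100/4855 = 11.55.
k_P/k_Q = (2.97×10^7/7.54×10^11)·exp(11.55) = 3.939×10^-5 × 1.042×10^5 = 4.10.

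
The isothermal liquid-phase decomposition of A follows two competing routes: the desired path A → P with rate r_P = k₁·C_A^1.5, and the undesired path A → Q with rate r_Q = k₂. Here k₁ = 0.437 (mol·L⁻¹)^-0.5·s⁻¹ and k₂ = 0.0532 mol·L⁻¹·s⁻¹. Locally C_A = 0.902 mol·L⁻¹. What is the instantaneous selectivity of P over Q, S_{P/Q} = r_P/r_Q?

7.04

S_{P/Q} = r_P/r_Q = (k₁·C_A^1.5)/(k₂) = (k₁/k₂)·C_A^1.5.
= (0.437×0.9020^1.5) / (0.0532) = 0.3744/0.05320 = 7.04.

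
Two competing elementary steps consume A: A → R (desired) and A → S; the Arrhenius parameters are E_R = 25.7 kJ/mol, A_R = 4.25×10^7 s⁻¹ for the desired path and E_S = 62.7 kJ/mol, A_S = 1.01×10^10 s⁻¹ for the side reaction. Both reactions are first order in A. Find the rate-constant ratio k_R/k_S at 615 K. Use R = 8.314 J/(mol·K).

5.84

With equal orders, S_{R/S} = k_R/k_S = (A_R/A_S)·exp[(E_S−E_R)/(RT)].
(E_S−E_R)/(RT) = (62.7−25.7)×10³/(8.314×615) = 37000/5113 = 7.236.
k_R/k_S = (4.25×10^7/1.01×10^10)·exp(7.236) = 0.004208 × 1389 = 5.84.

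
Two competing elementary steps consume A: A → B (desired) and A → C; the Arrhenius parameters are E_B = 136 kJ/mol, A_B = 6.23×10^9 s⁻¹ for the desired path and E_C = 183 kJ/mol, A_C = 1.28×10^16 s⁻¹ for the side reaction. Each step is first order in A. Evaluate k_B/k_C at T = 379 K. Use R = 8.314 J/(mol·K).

1.46

k_B/k_C = (A_B/A_C)·exp[−(E_B−E_C)/(RT)] = (A_B/A_C)·exp[(E_C−E_B)/(RT)].
(E_C−E_B)/(RT) = (183−136)×10³/(8.314×379) = 47000/3151 = 14.92.
k_B/k_C = (6.23×10^9/1.28×10^16)·exp(14.92) = 4.867×10^-7 × 3.005×10^6 = 1.46.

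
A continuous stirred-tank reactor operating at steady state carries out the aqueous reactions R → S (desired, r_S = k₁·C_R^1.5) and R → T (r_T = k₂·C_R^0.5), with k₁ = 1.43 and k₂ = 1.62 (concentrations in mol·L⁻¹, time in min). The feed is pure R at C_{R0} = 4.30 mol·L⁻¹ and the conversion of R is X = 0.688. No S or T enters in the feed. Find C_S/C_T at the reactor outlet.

Exit C_R = C_{R0}(1−X) = 4.30×0.312 = 1.342 mol·L⁻¹.
In a CSTR the entire volume is at exit conditions, so r_S = 1.43×1.342^1.5 = 2.222 and r_T = 1.62×1.342^0.5 = 1.876.
Overall selectivity = C_S/C_T = r_Sτ/(r_Tτ) = r_S/r_T = 1.18.

1.18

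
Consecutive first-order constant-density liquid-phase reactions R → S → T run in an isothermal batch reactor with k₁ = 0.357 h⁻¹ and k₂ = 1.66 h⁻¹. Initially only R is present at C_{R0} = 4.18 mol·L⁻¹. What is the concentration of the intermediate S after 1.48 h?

0.577 mol·L⁻¹

Solving the coupled first-order balances gives C_S(t) = [k₁/(k₂−k₁)]·C_{R0}·(e^(−k₁t) − e^(−k₂t)).
e^(−k₁t) = e^(−0.357×1.48) = e^(−0.5284) = 0.5896; e^(−k₂t) = e^(−2.457) = 0.08571.
C_S = 0.357×4.18/(1.66−0.357) × (0.5896−0.08571) = 1.145×0.5039 = 0.5770 mol·L⁻¹.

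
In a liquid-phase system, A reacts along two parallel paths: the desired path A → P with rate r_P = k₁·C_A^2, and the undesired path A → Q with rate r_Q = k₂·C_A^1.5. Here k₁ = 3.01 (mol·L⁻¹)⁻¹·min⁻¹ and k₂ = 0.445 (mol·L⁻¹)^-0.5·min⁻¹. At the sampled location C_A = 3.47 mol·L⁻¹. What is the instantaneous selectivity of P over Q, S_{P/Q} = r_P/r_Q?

S_{P/Q} = r_P/r_Q = (k₁·C_A^2)/(k₂·C_A^1.5) = (k₁/k₂)·C_A^0.5.
= (3.01×3.470^2) / (0.445×3.470^1.5) = 36.24/2.876 = 12.6.
Since the desired path is higher order in A, keeping C_A high (PFR or concentrated feed) favours P.

12.6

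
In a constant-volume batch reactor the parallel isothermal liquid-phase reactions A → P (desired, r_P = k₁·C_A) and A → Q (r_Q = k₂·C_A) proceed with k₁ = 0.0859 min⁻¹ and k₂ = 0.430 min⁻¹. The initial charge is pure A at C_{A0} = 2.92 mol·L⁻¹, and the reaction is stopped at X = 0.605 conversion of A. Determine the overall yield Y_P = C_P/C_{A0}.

C_A = C_{A0}(1−X) = 1.153 mol·L⁻¹.
Both paths are first order in A, so the instantaneous fraction to P is constant: dC_P/d(−C_A) = k₁/(k₁+k₂) = 0.1665.
C_P = 0.1665·(C_{A0}−C_A) = 0.1665×1.767 = 0.294 mol·L⁻¹.
Y_P = C_P/C_{A0} = 0.2941/2.92 = 0.101.

0.101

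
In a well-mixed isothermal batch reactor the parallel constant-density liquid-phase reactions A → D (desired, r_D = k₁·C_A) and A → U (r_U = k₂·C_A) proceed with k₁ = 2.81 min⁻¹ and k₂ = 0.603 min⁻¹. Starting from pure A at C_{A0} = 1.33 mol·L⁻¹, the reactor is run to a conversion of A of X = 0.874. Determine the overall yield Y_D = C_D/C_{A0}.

C_A = C_{A0}(1−X) = 0.1676 mol·L⁻¹.
Both paths are first order in A, so the instantaneous fraction to D is constant: dC_D/d(−C_A) = k₁/(k₁+k₂) = 0.8233.
C_D = 0.8233·(C_{A0}−C_A) = 0.8233×1.162 = 0.957 mol·L⁻¹.
Y_D = C_D/C_{A0} = 0.9570/1.33 = 0.720.

0.720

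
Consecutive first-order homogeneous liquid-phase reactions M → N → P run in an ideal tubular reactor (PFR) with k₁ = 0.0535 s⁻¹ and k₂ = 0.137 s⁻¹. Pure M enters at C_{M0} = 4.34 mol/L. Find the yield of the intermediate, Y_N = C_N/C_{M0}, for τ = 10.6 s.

0.213

The intermediate concentration in a first-order A→B→C sequence is C_N = k₁C_{M0}(e^(−k₁τ) − e^(−k₂τ))/(k₂−k₁).
e^(−k₁τ) = e^(−0.0535×10.6) = e^(−0.5671) = 0.5672; e^(−k₂τ) = e^(−1.452) = 0.2341.
C_N = 0.0535×4.34/(0.137−0.0535) × (0.5672−0.2341) = 2.781×0.3331 = 0.9263 mol/L.
Y_N = C_N/C_{M0} = 0.9263/4.34 = 0.213.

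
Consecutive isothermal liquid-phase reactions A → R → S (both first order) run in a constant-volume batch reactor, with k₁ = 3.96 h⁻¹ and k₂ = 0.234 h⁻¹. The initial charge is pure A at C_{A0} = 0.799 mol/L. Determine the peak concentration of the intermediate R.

For a first-order series the maximum intermediate yield is C_{R,max}/C_{A0} = (k₁/k₂)^[k₂/(k₂−k₁)].
= (3.96/0.234)^(0.234/(0.234−3.96)) = (16.92)^(-0.06280) = 0.8372.
C_{R,max} = 0.8372×0.799 = 0.669 mol/L.

0.669 mol/L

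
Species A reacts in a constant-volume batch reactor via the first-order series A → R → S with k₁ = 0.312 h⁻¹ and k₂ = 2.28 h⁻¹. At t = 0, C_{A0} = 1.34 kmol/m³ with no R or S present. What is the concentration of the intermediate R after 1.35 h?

0.130 kmol/m³

For first-order series with pure A initially, C_R(t) = k₁C_{A0}/(k₂−k₁)·(e^(−k₁t) − e^(−k₂t)).
e^(−k₁t) = e^(−0.312×1.35) = e^(−0.4212) = 0.6563; e^(−k₂t) = e^(−3.078) = 0.04605.
C_R = 0.312×1.34/(2.28−0.312) × (0.6563−0.04605) = 0.2124×0.6102 = 0.1296 kmol/m³.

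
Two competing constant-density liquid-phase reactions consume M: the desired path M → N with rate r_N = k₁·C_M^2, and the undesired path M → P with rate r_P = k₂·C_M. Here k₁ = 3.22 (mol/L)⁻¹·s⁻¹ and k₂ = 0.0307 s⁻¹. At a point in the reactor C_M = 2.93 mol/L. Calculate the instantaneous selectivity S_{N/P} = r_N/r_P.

307

S_{N/P} = r_N/r_P = (k₁·C_M^2)/(k₂·C_M) = (k₁/k₂)·C_M.
= (3.22×2.930^2) / (0.0307×2.930) = 27.64/0.08995 = 307.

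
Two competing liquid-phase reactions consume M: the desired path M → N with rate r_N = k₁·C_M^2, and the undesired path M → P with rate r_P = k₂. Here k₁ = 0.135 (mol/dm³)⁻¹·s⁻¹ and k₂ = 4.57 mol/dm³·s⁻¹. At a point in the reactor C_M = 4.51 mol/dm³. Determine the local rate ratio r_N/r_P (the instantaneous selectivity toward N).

S_{N/P} = r_N/r_P = (k₁·C_M^2)/(k₂) = (k₁/k₂)·C_M^2.
= (0.135×4.510^2) / (4.57) = 2.746/4.570 = 0.601.

0.601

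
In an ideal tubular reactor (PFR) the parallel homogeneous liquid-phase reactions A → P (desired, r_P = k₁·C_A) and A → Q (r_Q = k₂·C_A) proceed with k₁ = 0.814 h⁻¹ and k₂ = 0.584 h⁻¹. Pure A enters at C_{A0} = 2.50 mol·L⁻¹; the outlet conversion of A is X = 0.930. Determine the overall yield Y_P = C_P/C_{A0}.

0.542

C_A = C_{A0}(1−X) = 0.1750 mol·L⁻¹.
Both paths are first order in A, so the instantaneous fraction to P is constant: dC_P/d(−C_A) = k₁/(k₁+k₂) = 0.5823.
C_P = 0.5823·(C_{A0}−C_A) = 0.5823×2.325 = 1.35 mol·L⁻¹.
Y_P = C_P/C_{A0} = 1.354/2.50 = 0.542.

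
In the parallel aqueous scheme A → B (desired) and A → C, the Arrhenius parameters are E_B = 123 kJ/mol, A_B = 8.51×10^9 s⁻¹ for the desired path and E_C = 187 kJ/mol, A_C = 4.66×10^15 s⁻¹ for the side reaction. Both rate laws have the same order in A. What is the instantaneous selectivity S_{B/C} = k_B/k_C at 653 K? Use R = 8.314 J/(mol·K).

0.241

Since both paths have the same order in A, the concentration cancels and S_{B/C} = k_B/k_C = (A_B/A_C)·exp[(E_C−E_B)/(RT)].
(E_C−E_B)/(RT) = (187−123)×10³/(8.314×653) = 64000/5429 = 11.79.
k_B/k_C = (8.51×10^9/4.66×10^15)·exp(11.79) = 1.826×10^-6 × 1.317×10^5 = 0.241.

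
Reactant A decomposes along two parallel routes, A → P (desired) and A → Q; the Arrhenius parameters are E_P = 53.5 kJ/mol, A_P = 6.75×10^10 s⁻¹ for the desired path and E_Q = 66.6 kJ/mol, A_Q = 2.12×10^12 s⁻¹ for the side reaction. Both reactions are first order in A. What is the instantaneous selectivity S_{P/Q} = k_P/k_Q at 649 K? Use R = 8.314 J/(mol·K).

k_P/k_Q = (A_P/A_Q)·exp[−(E_P−E_Q)/(RT)] = (A_P/A_Q)·exp[(E_Q−E_P)/(RT)].
(E_Q−E_P)/(RT) = (66.6−53.5)×10³/(8.314×649) = 13100/5396 = 2.428.
k_P/k_Q = (6.75×10^10/2.12×10^12)·exp(2.428) = 0.03184 × 11.33 = 0.361.

0.361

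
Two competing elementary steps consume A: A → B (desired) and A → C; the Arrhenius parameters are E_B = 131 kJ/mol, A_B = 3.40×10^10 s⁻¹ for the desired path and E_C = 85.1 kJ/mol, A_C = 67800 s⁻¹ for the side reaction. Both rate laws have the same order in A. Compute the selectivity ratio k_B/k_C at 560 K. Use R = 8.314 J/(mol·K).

26.2

With equal orders, S_{B/C} = k_B/k_C = (A_B/A_C)·exp[(E_C−E_B)/(RT)].
(E_C−E_B)/(RT) = (85.1−131)×10³/(8.314×560) = -45900/4656 = -9.859.
k_B/k_C = (3.40×10^10/67800)·exp(-9.859) = 5.015×10^5 × 5.230×10^-5 = 26.2.
Since E_B > E_C, raising the temperature improves selectivity toward B.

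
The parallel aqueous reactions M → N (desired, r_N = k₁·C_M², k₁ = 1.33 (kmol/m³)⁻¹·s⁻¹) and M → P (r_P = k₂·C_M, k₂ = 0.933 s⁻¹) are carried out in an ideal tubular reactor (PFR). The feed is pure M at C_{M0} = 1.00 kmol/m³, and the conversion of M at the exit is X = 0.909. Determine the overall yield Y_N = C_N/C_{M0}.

C_M = C_{M0}(1−X) = 0.09100 kmol/m³.
Along a PFR/batch, dC_P/dC_M = −r_P/(r_N+r_P) = −k₂/(k₂+k₁·C_M).
Integrating from C_{M0} to C_M: C_P = (0.933/1.33)·ln[(0.933+1.33·1.00)/(0.933+1.33·0.0910)] = 0.7015·ln(2.263/1.054) = 0.5360 kmol/m³.
Then C_N = (C_{M0}−C_M) − C_P = 0.9090 − 0.5360 = 0.3730 kmol/m³.
Y_N = C_N/C_{M0} = 0.3730/1.00 = 0.373.

0.373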